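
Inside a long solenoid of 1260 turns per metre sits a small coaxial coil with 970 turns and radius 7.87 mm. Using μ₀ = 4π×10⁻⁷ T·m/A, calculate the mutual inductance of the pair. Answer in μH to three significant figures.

M ≈ 299 μH

The outer solenoid produces a uniform field B₁ = μ₀n₁I₁ across the inner coil,
so the flux linkage is N₂Φ = N₂B₁A₂ = μ₀n₁N₂A₂·I₁, giving M = μ₀n₁N₂A₂.
A₂ = πr² = π(7.870×10^-3 m)² = 1.946×10^-4 m².
M = (4π×10⁻⁷)(1260)(970)(1.946×10^-4) = 2.988×10^-4 H.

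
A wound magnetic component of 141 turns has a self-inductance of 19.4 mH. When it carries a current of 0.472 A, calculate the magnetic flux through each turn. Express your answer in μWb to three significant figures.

From L = NΦ_B/I, the flux per turn is Φ_B = LI/N.
Φ_B = (1.940×10^-2 H)(0.472 A)/141 = 6.494×10^-5 Wb.

Φ_B ≈ 64.9 μWb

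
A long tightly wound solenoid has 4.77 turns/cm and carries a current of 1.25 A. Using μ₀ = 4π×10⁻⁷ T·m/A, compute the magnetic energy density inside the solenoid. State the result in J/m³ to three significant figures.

B = μ₀nI = (4π×10⁻⁷)(477)(1.25) = 7.493×10^-4 T.
u = B²/(2μ₀) = (7.493×10^-4)²/(2×4π×10⁻⁷) = 0.2234 J/m³.

u ≈ 0.223 J/m³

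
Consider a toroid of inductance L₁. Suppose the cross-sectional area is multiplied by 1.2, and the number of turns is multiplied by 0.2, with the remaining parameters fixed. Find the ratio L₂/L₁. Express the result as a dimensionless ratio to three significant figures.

L₂/L₁ = 0.0480

For a toroid, L ∝ μᵣN²A/R.
L₂/L₁ = (1.2) × (0.2)^2 = 0.0480.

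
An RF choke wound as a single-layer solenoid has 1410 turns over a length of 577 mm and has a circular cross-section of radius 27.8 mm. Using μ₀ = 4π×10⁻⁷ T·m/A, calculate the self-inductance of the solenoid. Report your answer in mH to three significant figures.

L ≈ 10.5 mH

A = πr² = π(2.780×10^-2 m)² = 2.428×10^-3 m².
For a long solenoid, L = μ₀N²A/ℓ.
L = (4π×10⁻⁷)(1410)²(2.428×10^-3)/(0.577 m) = 1.051×10^-2 H.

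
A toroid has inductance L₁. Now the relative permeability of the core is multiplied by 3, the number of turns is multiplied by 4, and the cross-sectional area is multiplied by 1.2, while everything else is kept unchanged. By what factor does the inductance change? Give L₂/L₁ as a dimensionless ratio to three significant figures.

L₂/L₁ = 57.6

For a toroid, L ∝ μᵣN²A/R.
L₂/L₁ = (3) × (4)^2 × (1.2) = 57.6.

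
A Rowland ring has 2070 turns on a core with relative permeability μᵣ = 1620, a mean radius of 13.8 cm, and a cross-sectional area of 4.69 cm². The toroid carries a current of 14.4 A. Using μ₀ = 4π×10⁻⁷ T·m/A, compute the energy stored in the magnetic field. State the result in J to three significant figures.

U ≈ 489 J

L = μ₀μᵣN²A/(2πR) = (4π×10⁻⁷)(1620)(2070)²(4.690×10^-4)/(2π×0.138) = 4.718 H.
U = ½LI² = ½(4.718)(14.4)² = 489.2 J.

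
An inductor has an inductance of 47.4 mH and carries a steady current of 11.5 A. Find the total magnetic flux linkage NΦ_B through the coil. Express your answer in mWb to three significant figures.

From L = NΦ_B/I, the flux linkage is NΦ_B = LI.
NΦ_B = (4.740×10^-2 H)(11.5 A) = 0.5451 Wb.

NΦ_B ≈ 545 mWb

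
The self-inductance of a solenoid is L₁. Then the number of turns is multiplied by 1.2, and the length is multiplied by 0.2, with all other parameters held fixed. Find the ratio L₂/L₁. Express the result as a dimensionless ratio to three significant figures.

For a solenoid, L ∝ μᵣN²A/ℓ.
L₂/L₁ = (1.2)^2 × (0.2)^-1 = 7.20.

L₂/L₁ = 7.20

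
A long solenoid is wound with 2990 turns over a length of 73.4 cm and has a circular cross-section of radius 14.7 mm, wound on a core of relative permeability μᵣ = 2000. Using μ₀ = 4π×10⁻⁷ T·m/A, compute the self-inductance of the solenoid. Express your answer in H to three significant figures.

A = πr² = π(1.470×10^-2 m)² = 6.789×10^-4 m².
For a long solenoid, L = μ₀μᵣN²A/ℓ.
L = (4π×10⁻⁷)(2000)(2990)²(6.789×10^-4)/(0.734 m) = 20.78 H.

L ≈ 20.8 H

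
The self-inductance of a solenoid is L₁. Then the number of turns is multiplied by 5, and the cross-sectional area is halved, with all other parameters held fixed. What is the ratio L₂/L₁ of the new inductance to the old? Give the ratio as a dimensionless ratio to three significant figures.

L₂/L₁ = 12.5

For a solenoid, L ∝ μᵣN²A/ℓ.
L₂/L₁ = (5)^2 × (0.5) = 12.5.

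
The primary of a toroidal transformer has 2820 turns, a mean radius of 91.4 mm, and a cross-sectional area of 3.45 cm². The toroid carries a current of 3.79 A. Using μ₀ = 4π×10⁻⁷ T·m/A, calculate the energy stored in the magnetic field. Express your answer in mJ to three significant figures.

L = μ₀N²A/(2πR) = (4π×10⁻⁷)(2820)²(3.450×10^-4)/(2π×9.140×10^-2) = 6.003×10^-3 H.
U = ½LI² = ½(6.003×10^-3)(3.79)² = 4.312×10^-2 J.

U ≈ 43.1 mJ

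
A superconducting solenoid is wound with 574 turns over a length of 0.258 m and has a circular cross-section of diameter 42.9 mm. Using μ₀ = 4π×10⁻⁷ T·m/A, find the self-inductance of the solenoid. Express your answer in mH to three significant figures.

L ≈ 2.32 mH

A = π(d/2)² = π(2.145×10^-2 m)² = 1.445×10^-3 m².
For a long solenoid, L = μ₀N²A/ℓ.
L = (4π×10⁻⁷)(574)²(1.445×10^-3)/(0.258 m) = 2.320×10^-3 H.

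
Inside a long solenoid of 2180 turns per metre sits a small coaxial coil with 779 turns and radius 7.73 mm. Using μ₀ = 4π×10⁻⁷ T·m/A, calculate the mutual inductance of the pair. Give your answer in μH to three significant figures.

M ≈ 401 μH

The outer solenoid produces a uniform field B₁ = μ₀n₁I₁ across the inner coil,
so the flux linkage is N₂Φ = N₂B₁A₂ = μ₀n₁N₂A₂·I₁, giving M = μ₀n₁N₂A₂.
A₂ = πr² = π(7.730×10^-3 m)² = 1.877×10^-4 m².
M = (4π×10⁻⁷)(2180)(779)(1.877×10^-4) = 4.006×10^-4 H.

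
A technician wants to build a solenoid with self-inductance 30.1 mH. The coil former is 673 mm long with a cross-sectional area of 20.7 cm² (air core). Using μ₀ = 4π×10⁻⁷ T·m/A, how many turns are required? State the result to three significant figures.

N ≈ 2790 turns

A = 20.7 cm² = 2.070×10^-3 m².
From L = μ₀N²A/ℓ, N = √(Lℓ / (μ₀A)).
N = √[(3.010×10^-2)(0.673) / ((4π×10⁻⁷)×2.070×10^-3)] = √(7.788×10^6) ≈ 2790.6.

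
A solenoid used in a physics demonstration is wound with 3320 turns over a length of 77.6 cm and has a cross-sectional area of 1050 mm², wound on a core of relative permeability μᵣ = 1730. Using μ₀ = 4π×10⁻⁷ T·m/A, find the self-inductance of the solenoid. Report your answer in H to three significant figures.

A = 1050 mm² = 1.050×10^-3 m².
For a long solenoid, L = μ₀μᵣN²A/ℓ.
L = (4π×10⁻⁷)(1730)(3320)²(1.050×10^-3)/(0.776 m) = 32.42 H.

L ≈ 32.4 H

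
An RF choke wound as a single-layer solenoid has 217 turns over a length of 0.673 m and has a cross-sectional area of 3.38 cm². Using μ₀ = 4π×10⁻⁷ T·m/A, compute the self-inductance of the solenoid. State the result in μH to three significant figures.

A = 3.38 cm² = 3.380×10^-4 m².
For a long solenoid, L = μ₀N²A/ℓ.
L = (4π×10⁻⁷)(217)²(3.380×10^-4)/(0.673 m) = 2.972×10^-5 H.

L ≈ 29.7 μH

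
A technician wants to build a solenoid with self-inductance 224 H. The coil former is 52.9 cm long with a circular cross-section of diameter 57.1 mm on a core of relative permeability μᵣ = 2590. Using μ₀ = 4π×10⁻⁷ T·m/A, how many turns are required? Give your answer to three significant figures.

A = π(d/2)² = π(2.855×10^-2 m)² = 2.561×10^-3 m².
From L = μ₀μᵣN²A/ℓ, N = √(Lℓ / (μ₀μᵣA)).
N = √[(224)(0.529) / ((4π×10⁻⁷)(2590)×2.561×10^-3)] = √(1.422×10^7) ≈ 3770.6.

N ≈ 3770 turns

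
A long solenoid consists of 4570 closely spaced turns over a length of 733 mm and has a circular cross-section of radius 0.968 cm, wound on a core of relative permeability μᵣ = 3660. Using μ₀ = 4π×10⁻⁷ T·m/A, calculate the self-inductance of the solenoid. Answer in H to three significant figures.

L ≈ 38.6 H

A = πr² = π(9.680×10^-3 m)² = 2.944×10^-4 m².
For a long solenoid, L = μ₀μᵣN²A/ℓ.
L = (4π×10⁻⁷)(3660)(4570)²(2.944×10^-4)/(0.733 m) = 38.58 H.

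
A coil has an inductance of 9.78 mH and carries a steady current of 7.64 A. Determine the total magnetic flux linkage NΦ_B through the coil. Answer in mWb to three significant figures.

From L = NΦ_B/I, the flux linkage is NΦ_B = LI.
NΦ_B = (9.780×10^-3 H)(7.64 A) = 7.472×10^-2 Wb.

NΦ_B ≈ 74.7 mWb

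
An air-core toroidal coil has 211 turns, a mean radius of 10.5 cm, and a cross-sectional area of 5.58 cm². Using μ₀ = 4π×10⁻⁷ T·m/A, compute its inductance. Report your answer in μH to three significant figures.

For a thin toroid, L = μ₀N²A/(2πR).
L = (4π×10⁻⁷)(211)²(5.580×10^-4) / (2π×0.105 m) = 4.732×10^-5 H.

L ≈ 47.3 μH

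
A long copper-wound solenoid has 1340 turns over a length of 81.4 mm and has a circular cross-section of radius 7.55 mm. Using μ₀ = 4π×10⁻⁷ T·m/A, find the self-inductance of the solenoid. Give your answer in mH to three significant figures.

A = πr² = π(7.550×10^-3 m)² = 1.791×10^-4 m².
For a long solenoid, L = μ₀N²A/ℓ.
L = (4π×10⁻⁷)(1340)²(1.791×10^-4)/(8.140×10^-2 m) = 4.964×10^-3 H.

L ≈ 4.96 mH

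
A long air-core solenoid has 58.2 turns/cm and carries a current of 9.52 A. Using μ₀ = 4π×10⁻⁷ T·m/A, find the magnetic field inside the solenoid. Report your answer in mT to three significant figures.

Inside a long solenoid, B = μ₀nI.
B = (4π×10⁻⁷)(5.820×10^3 m⁻¹)(9.52 A) = 6.963×10^-2 T.

B ≈ 69.6 mT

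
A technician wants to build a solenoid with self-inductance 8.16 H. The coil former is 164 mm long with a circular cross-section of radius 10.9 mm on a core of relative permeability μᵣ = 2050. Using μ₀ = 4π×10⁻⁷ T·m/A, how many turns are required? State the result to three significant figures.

A = πr² = π(1.090×10^-2 m)² = 3.733×10^-4 m².
From L = μ₀μᵣN²A/ℓ, N = √(Lℓ / (μ₀μᵣA)).
N = √[(8.16)(0.164) / ((4π×10⁻⁷)(2050)×3.733×10^-4)] = √(1.392×10^6) ≈ 1179.7.

N ≈ 1180 turns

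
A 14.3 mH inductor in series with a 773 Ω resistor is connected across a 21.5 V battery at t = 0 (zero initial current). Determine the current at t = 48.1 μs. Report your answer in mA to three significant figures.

τ = L/R = 1.430×10^-2/773 = 1.850×10^-5 s; final current I_∞ = ε/R = 21.5/773 = 2.781×10^-2 A.
I(t) = I_∞(1 − e^(−t/τ)) with t/τ = 2.600.
I = (2.781×10^-2)(1 − e^(−2.600)) = 2.5748×10^-2 A.

I ≈ 25.7 mA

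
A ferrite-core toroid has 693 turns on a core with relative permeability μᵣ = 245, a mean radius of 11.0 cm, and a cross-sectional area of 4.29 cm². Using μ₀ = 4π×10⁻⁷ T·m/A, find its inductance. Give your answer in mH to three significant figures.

L ≈ 91.8 mH

For a thin toroid, L = μ₀μᵣN²A/(2πR).
L = (4π×10⁻⁷)(245)(693)²(4.290×10^-4) / (2π×0.11 m) = 9.178×10^-2 H.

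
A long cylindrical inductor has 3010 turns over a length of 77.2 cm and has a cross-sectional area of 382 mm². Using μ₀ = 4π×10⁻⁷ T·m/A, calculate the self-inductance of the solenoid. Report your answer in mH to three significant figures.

A = 382 mm² = 3.820×10^-4 m².
For a long solenoid, L = μ₀N²A/ℓ.
L = (4π×10⁻⁷)(3010)²(3.820×10^-4)/(0.772 m) = 5.634×10^-3 H.

L ≈ 5.63 mH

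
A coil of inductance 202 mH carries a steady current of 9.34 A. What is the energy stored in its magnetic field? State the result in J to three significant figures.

U ≈ 8.81 J

Stored magnetic energy: U = ½LI².
U = ½(0.202 H)(9.34 A)² = 8.811 J.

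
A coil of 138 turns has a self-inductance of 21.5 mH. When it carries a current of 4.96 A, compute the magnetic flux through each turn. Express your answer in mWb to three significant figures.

Φ_B ≈ 0.773 mWb

From L = NΦ_B/I, the flux per turn is Φ_B = LI/N.
Φ_B = (2.150×10^-2 H)(4.96 A)/138 = 7.728×10^-4 Wb.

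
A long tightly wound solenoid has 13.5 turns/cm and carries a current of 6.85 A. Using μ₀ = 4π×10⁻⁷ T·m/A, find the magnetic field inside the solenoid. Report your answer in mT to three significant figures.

Inside a long solenoid, B = μ₀nI.
B = (4π×10⁻⁷)(1.350×10^3 m⁻¹)(6.85 A) = 1.162×10^-2 T.

B ≈ 11.6 mT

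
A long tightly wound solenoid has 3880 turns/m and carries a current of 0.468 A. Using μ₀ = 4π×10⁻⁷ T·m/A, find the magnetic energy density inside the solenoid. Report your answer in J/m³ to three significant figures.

B = μ₀nI = (4π×10⁻⁷)(3.880×10^3)(0.468) = 2.282×10^-3 T.
u = B²/(2μ₀) = (2.282×10^-3)²/(2×4π×10⁻⁷) = 2.072 J/m³.

u ≈ 2.07 J/m³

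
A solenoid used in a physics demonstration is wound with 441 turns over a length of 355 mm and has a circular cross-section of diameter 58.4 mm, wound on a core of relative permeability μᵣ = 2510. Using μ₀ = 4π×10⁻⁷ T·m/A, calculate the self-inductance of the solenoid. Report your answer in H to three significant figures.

L ≈ 4.63 H

A = π(d/2)² = π(2.920×10^-2 m)² = 2.679×10^-3 m².
For a long solenoid, L = μ₀μᵣN²A/ℓ.
L = (4π×10⁻⁷)(2510)(441)²(2.679×10^-3)/(0.355 m) = 4.629 H.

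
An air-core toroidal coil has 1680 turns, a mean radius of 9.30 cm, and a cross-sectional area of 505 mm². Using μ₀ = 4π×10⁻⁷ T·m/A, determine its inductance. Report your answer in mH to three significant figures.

L ≈ 3.07 mH

For a thin toroid, L = μ₀N²A/(2πR).
L = (4π×10⁻⁷)(1680)²(5.050×10^-4) / (2π×9.300×10^-2 m) = 3.065×10^-3 H.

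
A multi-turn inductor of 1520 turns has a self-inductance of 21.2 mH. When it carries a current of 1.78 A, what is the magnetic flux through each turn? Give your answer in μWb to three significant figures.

Φ_B ≈ 24.8 μWb

From L = NΦ_B/I, the flux per turn is Φ_B = LI/N.
Φ_B = (2.120×10^-2 H)(1.78 A)/1520 = 2.483×10^-5 Wb.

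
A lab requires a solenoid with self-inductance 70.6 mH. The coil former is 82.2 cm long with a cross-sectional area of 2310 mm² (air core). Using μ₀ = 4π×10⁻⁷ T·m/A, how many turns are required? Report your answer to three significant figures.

N ≈ 4470 turns

A = 2310 mm² = 2.310×10^-3 m².
From L = μ₀N²A/ℓ, N = √(Lℓ / (μ₀A)).
N = √[(7.060×10^-2)(0.822) / ((4π×10⁻⁷)×2.310×10^-3)] = √(1.999×10^7) ≈ 4471.2.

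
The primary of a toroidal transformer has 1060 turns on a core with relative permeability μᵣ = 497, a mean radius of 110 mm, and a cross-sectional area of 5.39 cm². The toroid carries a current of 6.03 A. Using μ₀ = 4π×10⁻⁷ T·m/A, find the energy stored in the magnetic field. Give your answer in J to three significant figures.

U ≈ 9.95 J

L = μ₀μᵣN²A/(2πR) = (4π×10⁻⁷)(497)(1060)²(5.390×10^-4)/(2π×0.11) = 0.5473 H.
U = ½LI² = ½(0.5473)(6.03)² = 9.949 J.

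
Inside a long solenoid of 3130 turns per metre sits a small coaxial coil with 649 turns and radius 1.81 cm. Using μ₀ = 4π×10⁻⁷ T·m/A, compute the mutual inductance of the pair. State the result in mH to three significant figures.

M ≈ 2.63 mH

The outer solenoid produces a uniform field B₁ = μ₀n₁I₁ across the inner coil,
so the flux linkage is N₂Φ = N₂B₁A₂ = μ₀n₁N₂A₂·I₁, giving M = μ₀n₁N₂A₂.
A₂ = πr² = π(1.810×10^-2 m)² = 1.029×10^-3 m².
M = (4π×10⁻⁷)(3130)(649)(1.029×10^-3) = 2.627×10^-3 H.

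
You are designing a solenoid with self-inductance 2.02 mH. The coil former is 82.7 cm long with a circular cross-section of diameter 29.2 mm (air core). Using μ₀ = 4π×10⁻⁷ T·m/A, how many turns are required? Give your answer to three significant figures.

N ≈ 1410 turns

A = π(d/2)² = π(1.460×10^-2 m)² = 6.697×10^-4 m².
From L = μ₀N²A/ℓ, N = √(Lℓ / (μ₀A)).
N = √[(2.020×10^-3)(0.827) / ((4π×10⁻⁷)×6.697×10^-4)] = √(1.985×10^6) ≈ 1409.0.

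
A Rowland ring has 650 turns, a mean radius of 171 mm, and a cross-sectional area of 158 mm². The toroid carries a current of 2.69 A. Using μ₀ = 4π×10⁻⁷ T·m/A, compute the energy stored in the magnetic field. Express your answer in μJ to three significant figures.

L = μ₀N²A/(2πR) = (4π×10⁻⁷)(650)²(1.580×10^-4)/(2π×0.171) = 7.808×10^-5 H.
U = ½LI² = ½(7.808×10^-5)(2.69)² = 2.8248×10^-4 J.

U ≈ 282 μJ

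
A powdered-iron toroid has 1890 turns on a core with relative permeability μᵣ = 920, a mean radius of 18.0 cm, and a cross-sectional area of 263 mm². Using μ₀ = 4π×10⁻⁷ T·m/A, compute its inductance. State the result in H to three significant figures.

L ≈ 0.960 H

For a thin toroid, L = μ₀μᵣN²A/(2πR).
L = (4π×10⁻⁷)(920)(1890)²(2.630×10^-4) / (2π×0.18 m) = 0.9603 H.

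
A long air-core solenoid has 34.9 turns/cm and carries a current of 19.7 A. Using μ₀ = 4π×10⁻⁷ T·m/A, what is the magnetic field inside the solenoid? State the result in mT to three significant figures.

Inside a long solenoid, B = μ₀nI.
B = (4π×10⁻⁷)(3.490×10^3 m⁻¹)(19.7 A) = 8.640×10^-2 T.

B ≈ 86.4 mT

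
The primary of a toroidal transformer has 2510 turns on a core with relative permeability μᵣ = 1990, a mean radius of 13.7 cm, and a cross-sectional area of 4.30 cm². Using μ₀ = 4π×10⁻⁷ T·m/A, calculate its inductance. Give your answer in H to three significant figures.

For a thin toroid, L = μ₀μᵣN²A/(2πR).
L = (4π×10⁻⁷)(1990)(2510)²(4.300×10^-4) / (2π×0.137 m) = 7.87 H.

L ≈ 7.87 H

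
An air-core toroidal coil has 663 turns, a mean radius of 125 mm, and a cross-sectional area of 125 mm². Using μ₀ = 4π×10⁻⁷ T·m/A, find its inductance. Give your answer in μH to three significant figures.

For a thin toroid, L = μ₀N²A/(2πR).
L = (4π×10⁻⁷)(663)²(1.250×10^-4) / (2π×0.125 m) = 8.791×10^-5 H.

L ≈ 87.9 μH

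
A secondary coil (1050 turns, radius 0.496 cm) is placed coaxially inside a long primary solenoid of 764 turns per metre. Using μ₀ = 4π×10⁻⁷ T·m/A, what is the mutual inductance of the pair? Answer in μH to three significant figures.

The outer solenoid produces a uniform field B₁ = μ₀n₁I₁ across the inner coil,
so the flux linkage is N₂Φ = N₂B₁A₂ = μ₀n₁N₂A₂·I₁, giving M = μ₀n₁N₂A₂.
A₂ = πr² = π(4.960×10^-3 m)² = 7.729×10^-5 m².
M = (4π×10⁻⁷)(764)(1050)(7.729×10^-5) = 7.791×10^-5 H.

M ≈ 77.9 μH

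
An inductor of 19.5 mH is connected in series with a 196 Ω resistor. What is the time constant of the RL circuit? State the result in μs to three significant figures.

τ = L/R = (1.950×10^-2 H)/(196 Ω) = 9.949×10^-5 s.

τ ≈ 99.5 μs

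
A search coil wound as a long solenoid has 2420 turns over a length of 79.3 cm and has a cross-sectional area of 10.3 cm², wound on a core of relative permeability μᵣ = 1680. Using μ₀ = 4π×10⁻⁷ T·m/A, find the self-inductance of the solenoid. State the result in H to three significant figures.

L ≈ 16.1 H

A = 10.3 cm² = 1.030×10^-3 m².
For a long solenoid, L = μ₀μᵣN²A/ℓ.
L = (4π×10⁻⁷)(1680)(2420)²(1.030×10^-3)/(0.793 m) = 16.06 H.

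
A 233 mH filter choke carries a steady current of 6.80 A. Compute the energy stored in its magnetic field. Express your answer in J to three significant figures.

Stored magnetic energy: U = ½LI².
U = ½(0.233 H)(6.80 A)² = 5.387 J.

U ≈ 5.39 J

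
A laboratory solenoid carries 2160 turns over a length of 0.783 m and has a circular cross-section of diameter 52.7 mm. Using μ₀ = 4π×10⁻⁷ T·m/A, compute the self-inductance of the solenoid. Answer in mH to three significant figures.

L ≈ 16.3 mH

A = π(d/2)² = π(2.635×10^-2 m)² = 2.181×10^-3 m².
For a long solenoid, L = μ₀N²A/ℓ.
L = (4π×10⁻⁷)(2160)²(2.181×10^-3)/(0.783 m) = 1.633×10^-2 H.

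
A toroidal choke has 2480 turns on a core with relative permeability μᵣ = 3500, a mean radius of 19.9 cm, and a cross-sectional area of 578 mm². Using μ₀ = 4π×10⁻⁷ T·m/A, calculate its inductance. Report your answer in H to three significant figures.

L ≈ 12.5 H

For a thin toroid, L = μ₀μᵣN²A/(2πR).
L = (4π×10⁻⁷)(3500)(2480)²(5.780×10^-4) / (2π×0.199 m) = 12.5 H.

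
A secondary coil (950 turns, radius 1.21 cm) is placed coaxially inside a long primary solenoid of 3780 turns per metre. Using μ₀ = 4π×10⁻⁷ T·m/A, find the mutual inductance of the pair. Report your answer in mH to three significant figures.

M ≈ 2.08 mH

The outer solenoid produces a uniform field B₁ = μ₀n₁I₁ across the inner coil,
so the flux linkage is N₂Φ = N₂B₁A₂ = μ₀n₁N₂A₂·I₁, giving M = μ₀n₁N₂A₂.
A₂ = πr² = π(1.210×10^-2 m)² = 4.600×10^-4 m².
M = (4π×10⁻⁷)(3780)(950)(4.600×10^-4) = 2.076×10^-3 H.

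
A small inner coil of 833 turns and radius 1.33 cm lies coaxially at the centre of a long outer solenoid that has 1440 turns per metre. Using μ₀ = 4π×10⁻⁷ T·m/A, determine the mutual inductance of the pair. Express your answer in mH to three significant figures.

M ≈ 0.838 mH

The outer solenoid produces a uniform field B₁ = μ₀n₁I₁ across the inner coil,
so the flux linkage is N₂Φ = N₂B₁A₂ = μ₀n₁N₂A₂·I₁, giving M = μ₀n₁N₂A₂.
A₂ = πr² = π(1.330×10^-2 m)² = 5.557×10^-4 m².
M = (4π×10⁻⁷)(1440)(833)(5.557×10^-4) = 8.377×10^-4 H.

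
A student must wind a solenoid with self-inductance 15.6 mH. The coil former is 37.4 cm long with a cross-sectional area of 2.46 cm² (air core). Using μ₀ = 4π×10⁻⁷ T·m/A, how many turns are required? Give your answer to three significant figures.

N ≈ 4340 turns

A = 2.46 cm² = 2.460×10^-4 m².
From L = μ₀N²A/ℓ, N = √(Lℓ / (μ₀A)).
N = √[(1.560×10^-2)(0.374) / ((4π×10⁻⁷)×2.460×10^-4)] = √(1.887×10^7) ≈ 4344.4.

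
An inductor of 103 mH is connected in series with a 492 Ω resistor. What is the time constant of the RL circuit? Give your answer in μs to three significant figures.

τ = L/R = (0.103 H)/(492 Ω) = 2.093×10^-4 s.

τ ≈ 209 μs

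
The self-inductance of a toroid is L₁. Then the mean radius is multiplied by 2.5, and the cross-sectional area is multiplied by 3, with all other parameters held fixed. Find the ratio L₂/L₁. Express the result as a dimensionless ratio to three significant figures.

For a toroid, L ∝ μᵣN²A/R.
L₂/L₁ = (2.5)^-1 × (3) = 1.20.

L₂/L₁ = 1.20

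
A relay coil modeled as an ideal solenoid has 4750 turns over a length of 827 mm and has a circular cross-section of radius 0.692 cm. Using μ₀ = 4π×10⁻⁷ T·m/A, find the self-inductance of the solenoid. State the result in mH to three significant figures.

A = πr² = π(6.920×10^-3 m)² = 1.504×10^-4 m².
For a long solenoid, L = μ₀N²A/ℓ.
L = (4π×10⁻⁷)(4750)²(1.504×10^-4)/(0.827 m) = 5.158×10^-3 H.

L ≈ 5.16 mH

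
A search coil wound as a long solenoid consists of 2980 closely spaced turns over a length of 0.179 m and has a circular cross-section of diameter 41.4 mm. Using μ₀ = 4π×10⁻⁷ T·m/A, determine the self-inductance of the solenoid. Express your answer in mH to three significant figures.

A = π(d/2)² = π(2.070×10^-2 m)² = 1.346×10^-3 m².
For a long solenoid, L = μ₀N²A/ℓ.
L = (4π×10⁻⁷)(2980)²(1.346×10^-3)/(0.179 m) = 8.392×10^-2 H.

L ≈ 83.9 mH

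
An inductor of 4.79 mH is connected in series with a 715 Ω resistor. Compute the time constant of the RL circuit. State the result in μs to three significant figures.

τ = L/R = (4.790×10^-3 H)/(715 Ω) = 6.699×10^-6 s.

τ ≈ 6.70 μs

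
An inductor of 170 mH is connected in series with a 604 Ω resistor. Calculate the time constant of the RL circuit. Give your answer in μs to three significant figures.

τ = L/R = (0.17 H)/(604 Ω) = 2.8146×10^-4 s.

τ ≈ 281 μs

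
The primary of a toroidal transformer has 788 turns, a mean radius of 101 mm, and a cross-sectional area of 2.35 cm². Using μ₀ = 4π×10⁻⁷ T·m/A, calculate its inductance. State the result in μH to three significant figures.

L ≈ 289 μH

For a thin toroid, L = μ₀N²A/(2πR).
L = (4π×10⁻⁷)(788)²(2.350×10^-4) / (2π×0.101 m) = 2.890×10^-4 H.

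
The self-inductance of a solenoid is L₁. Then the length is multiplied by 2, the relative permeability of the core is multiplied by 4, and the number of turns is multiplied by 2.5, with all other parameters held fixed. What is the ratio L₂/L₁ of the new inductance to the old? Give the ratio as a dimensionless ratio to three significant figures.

L₂/L₁ = 12.5

For a solenoid, L ∝ μᵣN²A/ℓ.
L₂/L₁ = (2)^-1 × (4) × (2.5)^2 = 12.5.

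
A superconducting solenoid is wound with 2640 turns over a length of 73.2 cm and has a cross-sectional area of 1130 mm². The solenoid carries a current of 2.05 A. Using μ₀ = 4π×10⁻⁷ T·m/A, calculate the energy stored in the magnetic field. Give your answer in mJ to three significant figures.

U ≈ 28.4 mJ

A = 1130 mm² = 1.130×10^-3 m².
L = μ₀N²A/ℓ = (4π×10⁻⁷)(2640)²(1.130×10^-3)/(0.732) = 1.352×10^-2 H.
U = ½LI² = ½(1.352×10^-2)(2.05)² = 2.841×10^-2 J.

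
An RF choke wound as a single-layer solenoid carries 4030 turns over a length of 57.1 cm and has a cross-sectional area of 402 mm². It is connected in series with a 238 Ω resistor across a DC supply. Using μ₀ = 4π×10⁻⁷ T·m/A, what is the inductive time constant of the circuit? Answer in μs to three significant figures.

τ ≈ 60.4 μs

A = 402 mm² = 4.020×10^-4 m².
L = μ₀N²A/ℓ = (4π×10⁻⁷)(4030)²(4.020×10^-4)/(0.571) = 1.437×10^-2 H.
τ = L/R = (1.437×10^-2)/(238) = 6.037×10^-5 s.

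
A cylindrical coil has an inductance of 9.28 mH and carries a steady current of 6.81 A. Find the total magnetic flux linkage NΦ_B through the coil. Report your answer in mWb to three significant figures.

From L = NΦ_B/I, the flux linkage is NΦ_B = LI.
NΦ_B = (9.280×10^-3 H)(6.81 A) = 6.320×10^-2 Wb.

NΦ_B ≈ 63.2 mWb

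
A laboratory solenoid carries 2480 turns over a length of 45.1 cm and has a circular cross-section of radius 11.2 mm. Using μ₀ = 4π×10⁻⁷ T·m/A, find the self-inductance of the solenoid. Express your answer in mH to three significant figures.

L ≈ 6.75 mH

A = πr² = π(1.120×10^-2 m)² = 3.941×10^-4 m².
For a long solenoid, L = μ₀N²A/ℓ.
L = (4π×10⁻⁷)(2480)²(3.941×10^-4)/(0.451 m) = 6.753×10^-3 H.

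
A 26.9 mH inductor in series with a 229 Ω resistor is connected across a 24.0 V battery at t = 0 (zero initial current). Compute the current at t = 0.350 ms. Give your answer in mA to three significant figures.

τ = L/R = 2.690×10^-2/229 = 1.1747×10^-4 s; final current I_∞ = ε/R = 24.0/229 = 0.1048 A.
I(t) = I_∞(1 − e^(−t/τ)) with t/τ = 2.980.
I = (0.1048)(1 − e^(−2.980)) = 9.948×10^-2 A.

I ≈ 99.5 mA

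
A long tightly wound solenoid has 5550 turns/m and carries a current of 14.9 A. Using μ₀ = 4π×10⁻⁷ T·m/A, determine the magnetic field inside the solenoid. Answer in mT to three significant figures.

Inside a long solenoid, B = μ₀nI.
B = (4π×10⁻⁷)(5.550×10^3 m⁻¹)(14.9 A) = 0.1039 T.

B ≈ 104 mT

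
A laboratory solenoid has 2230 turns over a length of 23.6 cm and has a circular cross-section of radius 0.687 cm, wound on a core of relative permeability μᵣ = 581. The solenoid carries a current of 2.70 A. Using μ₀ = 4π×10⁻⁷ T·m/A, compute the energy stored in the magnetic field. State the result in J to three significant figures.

A = πr² = π(6.870×10^-3 m)² = 1.483×10^-4 m².
L = μ₀μᵣN²A/ℓ = (4π×10⁻⁷)(581)(2230)²(1.483×10^-4)/(0.236) = 2.281 H.
U = ½LI² = ½(2.281)(2.70)² = 8.3147 J.

U ≈ 8.31 J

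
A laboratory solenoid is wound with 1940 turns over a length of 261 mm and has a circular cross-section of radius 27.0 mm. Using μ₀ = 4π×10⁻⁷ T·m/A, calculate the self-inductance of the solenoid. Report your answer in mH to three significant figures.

L ≈ 41.5 mH

A = πr² = π(2.700×10^-2 m)² = 2.290×10^-3 m².
For a long solenoid, L = μ₀N²A/ℓ.
L = (4π×10⁻⁷)(1940)²(2.290×10^-3)/(0.261 m) = 4.150×10^-2 H.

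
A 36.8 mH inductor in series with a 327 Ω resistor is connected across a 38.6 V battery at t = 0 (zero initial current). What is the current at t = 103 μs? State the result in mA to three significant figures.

I ≈ 70.8 mA

τ = L/R = 3.680×10^-2/327 = 1.125×10^-4 s; final current I_∞ = ε/R = 38.6/327 = 0.118 A.
I(t) = I_∞(1 − e^(−t/τ)) with t/τ = 0.915.
I = (0.118)(1 − e^(−0.915)) = 7.078×10^-2 A.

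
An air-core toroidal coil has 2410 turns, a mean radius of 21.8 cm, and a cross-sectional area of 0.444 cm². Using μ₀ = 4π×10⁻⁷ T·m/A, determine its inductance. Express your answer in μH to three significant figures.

L ≈ 237 μH

For a thin toroid, L = μ₀N²A/(2πR).
L = (4π×10⁻⁷)(2410)²(4.440×10^-5) / (2π×0.218 m) = 2.366×10^-4 H.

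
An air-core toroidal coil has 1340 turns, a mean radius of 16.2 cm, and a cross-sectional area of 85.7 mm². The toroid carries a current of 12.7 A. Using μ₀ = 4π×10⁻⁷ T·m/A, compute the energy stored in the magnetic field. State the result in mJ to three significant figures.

U ≈ 15.3 mJ

L = μ₀N²A/(2πR) = (4π×10⁻⁷)(1340)²(8.570×10^-5)/(2π×0.162) = 1.900×10^-4 H.
U = ½LI² = ½(1.900×10^-4)(12.7)² = 1.532×10^-2 J.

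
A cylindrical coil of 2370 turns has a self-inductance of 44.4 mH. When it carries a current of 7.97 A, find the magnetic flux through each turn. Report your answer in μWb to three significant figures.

From L = NΦ_B/I, the flux per turn is Φ_B = LI/N.
Φ_B = (4.440×10^-2 H)(7.97 A)/2370 = 1.493×10^-4 Wb.

Φ_B ≈ 149 μWb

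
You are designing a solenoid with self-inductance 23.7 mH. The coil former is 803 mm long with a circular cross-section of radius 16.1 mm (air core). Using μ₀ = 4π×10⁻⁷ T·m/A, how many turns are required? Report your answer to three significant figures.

A = πr² = π(1.610×10^-2 m)² = 8.143×10^-4 m².
From L = μ₀N²A/ℓ, N = √(Lℓ / (μ₀A)).
N = √[(2.370×10^-2)(0.803) / ((4π×10⁻⁷)×8.143×10^-4)] = √(1.860×10^7) ≈ 4312.5.

N ≈ 4310 turns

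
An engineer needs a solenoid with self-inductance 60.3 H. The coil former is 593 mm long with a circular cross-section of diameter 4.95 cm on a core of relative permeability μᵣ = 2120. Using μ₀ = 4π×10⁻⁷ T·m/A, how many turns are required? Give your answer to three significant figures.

A = π(d/2)² = π(2.475×10^-2 m)² = 1.924×10^-3 m².
From L = μ₀μᵣN²A/ℓ, N = √(Lℓ / (μ₀μᵣA)).
N = √[(60.3)(0.593) / ((4π×10⁻⁷)(2120)×1.924×10^-3)] = √(6.9747×10^6) ≈ 2641.0.

N ≈ 2640 turns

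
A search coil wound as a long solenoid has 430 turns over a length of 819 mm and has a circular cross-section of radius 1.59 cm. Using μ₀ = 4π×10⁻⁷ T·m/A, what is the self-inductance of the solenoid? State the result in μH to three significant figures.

A = πr² = π(1.590×10^-2 m)² = 7.942×10^-4 m².
For a long solenoid, L = μ₀N²A/ℓ.
L = (4π×10⁻⁷)(430)²(7.942×10^-4)/(0.819 m) = 2.253×10^-4 H.

L ≈ 225 μH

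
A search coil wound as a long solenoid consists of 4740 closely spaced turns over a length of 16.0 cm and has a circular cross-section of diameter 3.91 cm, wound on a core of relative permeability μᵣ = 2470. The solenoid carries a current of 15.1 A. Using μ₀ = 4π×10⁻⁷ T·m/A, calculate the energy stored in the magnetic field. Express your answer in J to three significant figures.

A = π(d/2)² = π(1.955×10^-2 m)² = 1.201×10^-3 m².
L = μ₀μᵣN²A/ℓ = (4π×10⁻⁷)(2470)(4740)²(1.201×10^-3)/(0.16) = 523.3 H.
U = ½LI² = ½(523.3)(15.1)² = 5.966×10^4 J.

U ≈ 59700 J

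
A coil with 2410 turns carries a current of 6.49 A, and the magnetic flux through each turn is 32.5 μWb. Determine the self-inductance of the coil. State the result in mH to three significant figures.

L ≈ 12.1 mH

Self-inductance is defined by L = NΦ_B/I (flux linkage over current).
L = (2410)(3.250×10^-5 Wb)/(6.49 A) = 1.207×10^-2 H.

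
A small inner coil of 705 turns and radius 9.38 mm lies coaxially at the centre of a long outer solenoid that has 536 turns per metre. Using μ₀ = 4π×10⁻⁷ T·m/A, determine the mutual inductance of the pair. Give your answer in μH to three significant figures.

The outer solenoid produces a uniform field B₁ = μ₀n₁I₁ across the inner coil,
so the flux linkage is N₂Φ = N₂B₁A₂ = μ₀n₁N₂A₂·I₁, giving M = μ₀n₁N₂A₂.
A₂ = πr² = π(9.380×10^-3 m)² = 2.764×10^-4 m².
M = (4π×10⁻⁷)(536)(705)(2.764×10^-4) = 1.313×10^-4 H.

M ≈ 131 μH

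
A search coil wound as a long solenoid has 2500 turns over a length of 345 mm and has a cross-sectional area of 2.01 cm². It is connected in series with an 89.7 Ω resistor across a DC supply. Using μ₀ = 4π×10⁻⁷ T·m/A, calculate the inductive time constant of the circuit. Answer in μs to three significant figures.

A = 2.01 cm² = 2.010×10^-4 m².
L = μ₀N²A/ℓ = (4π×10⁻⁷)(2500)²(2.010×10^-4)/(0.345) = 4.576×10^-3 H.
τ = L/R = (4.576×10^-3)/(89.7) = 5.101×10^-5 s.

τ ≈ 51.0 μs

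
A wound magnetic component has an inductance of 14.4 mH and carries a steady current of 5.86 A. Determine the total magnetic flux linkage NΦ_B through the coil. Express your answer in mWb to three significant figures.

From L = NΦ_B/I, the flux linkage is NΦ_B = LI.
NΦ_B = (1.440×10^-2 H)(5.86 A) = 8.438×10^-2 Wb.

NΦ_B ≈ 84.4 mWb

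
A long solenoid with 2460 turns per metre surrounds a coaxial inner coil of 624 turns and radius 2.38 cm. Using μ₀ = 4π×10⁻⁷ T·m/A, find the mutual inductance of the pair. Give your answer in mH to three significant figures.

The outer solenoid produces a uniform field B₁ = μ₀n₁I₁ across the inner coil,
so the flux linkage is N₂Φ = N₂B₁A₂ = μ₀n₁N₂A₂·I₁, giving M = μ₀n₁N₂A₂.
A₂ = πr² = π(2.380×10^-2 m)² = 1.780×10^-3 m².
M = (4π×10⁻⁷)(2460)(624)(1.780×10^-3) = 3.433×10^-3 H.

M ≈ 3.43 mH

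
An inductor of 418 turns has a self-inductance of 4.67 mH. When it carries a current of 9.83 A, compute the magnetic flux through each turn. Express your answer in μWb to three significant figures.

Φ_B ≈ 110 μWb

From L = NΦ_B/I, the flux per turn is Φ_B = LI/N.
Φ_B = (4.670×10^-3 H)(9.83 A)/418 = 1.098×10^-4 Wb.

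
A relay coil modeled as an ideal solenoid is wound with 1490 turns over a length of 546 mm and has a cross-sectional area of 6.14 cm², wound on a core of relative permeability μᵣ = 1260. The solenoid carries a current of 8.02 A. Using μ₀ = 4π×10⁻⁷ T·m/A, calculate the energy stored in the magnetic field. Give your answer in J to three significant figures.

U ≈ 127 J

A = 6.14 cm² = 6.140×10^-4 m².
L = μ₀μᵣN²A/ℓ = (4π×10⁻⁷)(1260)(1490)²(6.140×10^-4)/(0.546) = 3.953 H.
U = ½LI² = ½(3.953)(8.02)² = 127.1 J.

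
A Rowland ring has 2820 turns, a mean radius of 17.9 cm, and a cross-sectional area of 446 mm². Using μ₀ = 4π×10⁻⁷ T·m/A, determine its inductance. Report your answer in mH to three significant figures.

L ≈ 3.96 mH

For a thin toroid, L = μ₀N²A/(2πR).
L = (4π×10⁻⁷)(2820)²(4.460×10^-4) / (2π×0.179 m) = 3.963×10^-3 H.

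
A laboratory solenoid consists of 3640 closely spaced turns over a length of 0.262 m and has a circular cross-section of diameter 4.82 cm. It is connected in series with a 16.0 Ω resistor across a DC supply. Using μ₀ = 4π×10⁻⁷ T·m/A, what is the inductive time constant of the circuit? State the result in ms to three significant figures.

A = π(d/2)² = π(2.410×10^-2 m)² = 1.8247×10^-3 m².
L = μ₀N²A/ℓ = (4π×10⁻⁷)(3640)²(1.8247×10^-3)/(0.262) = 0.116 H.
τ = L/R = (0.116)/(16.0) = 7.247×10^-3 s.

τ ≈ 7.25 ms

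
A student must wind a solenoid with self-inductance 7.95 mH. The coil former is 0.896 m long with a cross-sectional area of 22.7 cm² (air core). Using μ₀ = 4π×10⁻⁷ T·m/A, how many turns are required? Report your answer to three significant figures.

A = 22.7 cm² = 2.270×10^-3 m².
From L = μ₀N²A/ℓ, N = √(Lℓ / (μ₀A)).
N = √[(7.950×10^-3)(0.896) / ((4π×10⁻⁷)×2.270×10^-3)] = √(2.497×10^6) ≈ 1580.2.

N ≈ 1580 turns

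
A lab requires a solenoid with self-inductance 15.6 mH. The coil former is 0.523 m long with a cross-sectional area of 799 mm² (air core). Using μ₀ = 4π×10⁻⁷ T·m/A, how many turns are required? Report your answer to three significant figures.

A = 799 mm² = 7.990×10^-4 m².
From L = μ₀N²A/ℓ, N = √(Lℓ / (μ₀A)).
N = √[(1.560×10^-2)(0.523) / ((4π×10⁻⁷)×7.990×10^-4)] = √(8.126×10^6) ≈ 2850.6.

N ≈ 2850 turns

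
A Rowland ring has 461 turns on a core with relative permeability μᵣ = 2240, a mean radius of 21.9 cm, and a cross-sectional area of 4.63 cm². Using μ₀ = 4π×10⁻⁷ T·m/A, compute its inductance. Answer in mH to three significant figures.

For a thin toroid, L = μ₀μᵣN²A/(2πR).
L = (4π×10⁻⁷)(2240)(461)²(4.630×10^-4) / (2π×0.219 m) = 0.2013 H.

L ≈ 201 mH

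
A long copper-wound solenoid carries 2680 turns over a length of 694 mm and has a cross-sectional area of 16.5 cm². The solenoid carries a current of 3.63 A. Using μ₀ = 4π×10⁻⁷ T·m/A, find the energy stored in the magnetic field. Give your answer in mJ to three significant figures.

U ≈ 141 mJ

A = 16.5 cm² = 1.650×10^-3 m².
L = μ₀N²A/ℓ = (4π×10⁻⁷)(2680)²(1.650×10^-3)/(0.694) = 2.146×10^-2 H.
U = ½LI² = ½(2.146×10^-2)(3.63)² = 0.1414 J.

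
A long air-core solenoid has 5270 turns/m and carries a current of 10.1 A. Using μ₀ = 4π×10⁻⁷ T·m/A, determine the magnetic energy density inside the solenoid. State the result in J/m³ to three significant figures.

B = μ₀nI = (4π×10⁻⁷)(5.270×10^3)(10.1) = 6.689×10^-2 T.
u = B²/(2μ₀) = (6.689×10^-2)²/(2×4π×10⁻⁷) = 1.780×10^3 J/m³.

u ≈ 1780 J/m³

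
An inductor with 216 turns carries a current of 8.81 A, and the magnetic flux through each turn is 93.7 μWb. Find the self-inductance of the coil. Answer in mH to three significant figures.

L ≈ 2.30 mH

Self-inductance is defined by L = NΦ_B/I (flux linkage over current).
L = (216)(9.370×10^-5 Wb)/(8.81 A) = 2.297×10^-3 H.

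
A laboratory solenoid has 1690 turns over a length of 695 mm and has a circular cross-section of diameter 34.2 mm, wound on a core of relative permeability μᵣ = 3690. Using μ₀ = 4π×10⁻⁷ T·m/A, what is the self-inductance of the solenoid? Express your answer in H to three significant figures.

A = π(d/2)² = π(1.710×10^-2 m)² = 9.186×10^-4 m².
For a long solenoid, L = μ₀μᵣN²A/ℓ.
L = (4π×10⁻⁷)(3690)(1690)²(9.186×10^-4)/(0.695 m) = 17.51 H.

L ≈ 17.5 H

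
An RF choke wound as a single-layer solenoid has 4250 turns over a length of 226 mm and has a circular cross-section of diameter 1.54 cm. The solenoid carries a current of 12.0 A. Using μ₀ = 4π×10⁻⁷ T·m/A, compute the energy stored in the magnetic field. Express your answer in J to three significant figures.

A = π(d/2)² = π(7.700×10^-3 m)² = 1.863×10^-4 m².
L = μ₀N²A/ℓ = (4π×10⁻⁷)(4250)²(1.863×10^-4)/(0.226) = 1.871×10^-2 H.
U = ½LI² = ½(1.871×10^-2)(12.0)² = 1.347 J.

U ≈ 1.35 J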